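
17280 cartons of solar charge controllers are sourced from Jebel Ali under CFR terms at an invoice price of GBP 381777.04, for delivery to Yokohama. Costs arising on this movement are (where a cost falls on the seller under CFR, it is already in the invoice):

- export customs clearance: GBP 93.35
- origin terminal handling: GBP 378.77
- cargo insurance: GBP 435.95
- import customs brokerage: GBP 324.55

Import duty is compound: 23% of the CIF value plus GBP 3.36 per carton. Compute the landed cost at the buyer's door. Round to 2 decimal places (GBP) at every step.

CFR: the seller pays costs through ocean freight to the destination port, but not insurance.
Already in the invoice (seller's account under CFR): export clearance, origin terminal — exclude.
CIF value = CFR price + insurance = 381777.04 + 435.95 = 382212.99
Ad valorem component: 382212.99 × 23% = 87908.99
Specific component: 17280 × 3.36 = 58060.80
Import duty = 87908.99 + 58060.80 = 145969.79
Buyer bears: insurance 435.95 + brokerage 324.55 + duty 145969.79 = 146730.29
Landed cost = invoice 381777.04 + 146730.29 = 528507.33

Total landed cost: GBP 528507.33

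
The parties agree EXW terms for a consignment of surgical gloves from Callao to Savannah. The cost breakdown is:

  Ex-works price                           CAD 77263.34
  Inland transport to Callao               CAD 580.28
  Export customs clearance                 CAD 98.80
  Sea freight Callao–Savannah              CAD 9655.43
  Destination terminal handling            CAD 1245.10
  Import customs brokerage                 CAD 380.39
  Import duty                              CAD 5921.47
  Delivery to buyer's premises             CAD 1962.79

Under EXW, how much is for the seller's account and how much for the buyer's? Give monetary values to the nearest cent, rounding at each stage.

Seller: CAD 77263.34; buyer: CAD 19844.26

EXW: the seller makes goods available at their premises; the buyer bears all onward costs.
Seller's account: goods 77263.34 = 77263.34
Buyer's account: inland to port 580.28 + export clearance 98.80 + freight 9655.43 + destination terminal 1245.10 + brokerage 380.39 + duty 5921.47 + delivery 1962.79 = 19844.26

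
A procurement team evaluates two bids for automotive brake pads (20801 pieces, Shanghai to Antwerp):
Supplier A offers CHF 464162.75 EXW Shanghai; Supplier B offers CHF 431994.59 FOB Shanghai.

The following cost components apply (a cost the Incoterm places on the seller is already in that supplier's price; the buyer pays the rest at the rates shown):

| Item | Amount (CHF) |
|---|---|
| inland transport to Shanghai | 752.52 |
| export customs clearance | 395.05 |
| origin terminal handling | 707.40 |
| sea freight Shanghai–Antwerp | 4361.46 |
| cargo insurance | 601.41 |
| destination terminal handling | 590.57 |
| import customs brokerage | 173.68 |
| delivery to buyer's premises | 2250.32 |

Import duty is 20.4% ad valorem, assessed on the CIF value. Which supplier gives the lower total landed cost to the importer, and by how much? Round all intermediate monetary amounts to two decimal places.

Supplier B is cheaper by CHF 40963.85

Supplier A (EXW):
CIF value = EXW price + inland to port + export clearance + origin terminal + freight + insurance = 464162.75 + 752.52 + 395.05 + 707.40 + 4361.46 + 601.41 = 470980.59
Import duty = 470980.59 × 20.4% = 96080.04
Buyer bears (A): 752.52 + 395.05 + 707.40 + 4361.46 + 601.41 + 590.57 + 173.68 + 2250.32 = 9832.41
Landed cost (A) = invoice 464162.75 + 9832.41 + duty 96080.04 = 570075.20
Supplier B (FOB):
CIF value = FOB price + freight + insurance = 431994.59 + 4361.46 + 601.41 = 436957.46
Import duty = 436957.46 × 20.4% = 89139.32
Buyer bears (B): 4361.46 + 601.41 + 590.57 + 173.68 + 2250.32 = 7977.44
Landed cost (B) = invoice 431994.59 + 7977.44 + duty 89139.32 = 529111.35
Difference = |570075.20 − 529111.35| = 40963.85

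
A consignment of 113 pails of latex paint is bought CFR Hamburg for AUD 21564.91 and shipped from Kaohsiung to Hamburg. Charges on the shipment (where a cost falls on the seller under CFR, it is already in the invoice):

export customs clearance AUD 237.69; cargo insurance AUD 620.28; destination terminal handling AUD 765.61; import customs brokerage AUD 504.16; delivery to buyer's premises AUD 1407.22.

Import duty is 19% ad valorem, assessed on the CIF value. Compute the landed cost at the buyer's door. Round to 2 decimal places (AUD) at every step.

CFR: the seller pays costs through ocean freight to the destination port, but not insurance.
Already in the invoice (seller's account under CFR): export clearance — exclude.
CIF value = CFR price + insurance = 21564.91 + 620.28 = 22185.19
Import duty = 22185.19 × 19% = 4215.19
Buyer bears: insurance 620.28 + destination terminal 765.61 + brokerage 504.16 + delivery 1407.22 + duty 4215.19 = 7512.46
Landed cost = invoice 21564.91 + 7512.46 = 29077.37

Total landed cost: AUD 29077.37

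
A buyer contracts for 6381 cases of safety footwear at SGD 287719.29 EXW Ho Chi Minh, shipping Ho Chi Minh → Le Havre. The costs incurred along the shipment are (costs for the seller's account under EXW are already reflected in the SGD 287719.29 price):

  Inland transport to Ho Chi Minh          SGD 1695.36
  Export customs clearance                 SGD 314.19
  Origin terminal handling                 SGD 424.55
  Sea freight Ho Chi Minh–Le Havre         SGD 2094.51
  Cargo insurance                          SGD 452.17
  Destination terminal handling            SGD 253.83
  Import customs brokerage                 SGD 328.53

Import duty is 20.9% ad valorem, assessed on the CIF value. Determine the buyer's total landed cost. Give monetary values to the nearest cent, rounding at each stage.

EXW: the seller makes goods available at their premises; the buyer bears all onward costs.
CIF value = EXW price + inland to port + export clearance + origin terminal + freight + insurance = 287719.29 + 1695.36 + 314.19 + 424.55 + 2094.51 + 452.17 = 292700.07
Import duty = 292700.07 × 20.9% = 61174.31
Buyer bears: inland to port 1695.36 + export clearance 314.19 + origin terminal 424.55 + freight 2094.51 + insurance 452.17 + destination terminal 253.83 + brokerage 328.53 + duty 61174.31 = 66737.45
Landed cost = invoice 287719.29 + 66737.45 = 354456.74

Total landed cost: SGD 354456.74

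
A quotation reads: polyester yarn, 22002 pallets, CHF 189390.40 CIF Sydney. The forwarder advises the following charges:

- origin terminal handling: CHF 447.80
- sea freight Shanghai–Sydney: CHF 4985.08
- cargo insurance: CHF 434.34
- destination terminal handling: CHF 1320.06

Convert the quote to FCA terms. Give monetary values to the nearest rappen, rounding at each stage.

Not relevant to the conversion: destination terminal — on the buyer under both terms; not part of either seller's price.
From CIF to FCA, the seller no longer bears: origin terminal, freight, insurance.
FCA price = 189390.40 − 447.80 − 4985.08 − 434.34 = 183523.18

FCA price: CHF 183523.18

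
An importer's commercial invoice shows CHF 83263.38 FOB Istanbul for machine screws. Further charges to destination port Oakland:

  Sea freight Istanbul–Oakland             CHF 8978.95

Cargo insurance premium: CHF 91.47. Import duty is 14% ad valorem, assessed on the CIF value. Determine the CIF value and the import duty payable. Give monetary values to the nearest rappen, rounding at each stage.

CIF value: CHF 92333.80; import duty: CHF 12926.73

CIF = FOB price + freight + insurance
CIF = 83263.38 + 8978.95 + 91.47 = 92333.80
Import duty = 92333.80 × 14% = 12926.73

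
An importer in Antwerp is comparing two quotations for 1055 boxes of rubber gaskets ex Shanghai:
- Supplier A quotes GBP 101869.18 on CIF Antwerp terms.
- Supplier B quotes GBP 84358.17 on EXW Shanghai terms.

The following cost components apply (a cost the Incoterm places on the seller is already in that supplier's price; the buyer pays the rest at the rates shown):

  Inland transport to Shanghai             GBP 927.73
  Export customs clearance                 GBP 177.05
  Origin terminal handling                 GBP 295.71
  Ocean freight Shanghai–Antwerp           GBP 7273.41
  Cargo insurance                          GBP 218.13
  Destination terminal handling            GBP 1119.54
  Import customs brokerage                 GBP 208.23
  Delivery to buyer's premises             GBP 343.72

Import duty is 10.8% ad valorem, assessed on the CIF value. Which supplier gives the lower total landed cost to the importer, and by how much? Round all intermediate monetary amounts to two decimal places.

Supplier B is cheaper by GBP 9549.83

Supplier A (CIF):
The CIF price already equals the CIF value: 101869.18
Import duty = 101869.18 × 10.8% = 11001.87
Buyer bears (A): 1119.54 + 208.23 + 343.72 = 1671.49
Landed cost (A) = invoice 101869.18 + 1671.49 + duty 11001.87 = 114542.54
Supplier B (EXW):
CIF value = EXW price + inland to port + export clearance + origin terminal + freight + insurance = 84358.17 + 927.73 + 177.05 + 295.71 + 7273.41 + 218.13 = 93250.20
Import duty = 93250.20 × 10.8% = 10071.02
Buyer bears (B): 927.73 + 177.05 + 295.71 + 7273.41 + 218.13 + 1119.54 + 208.23 + 343.72 = 10563.52
Landed cost (B) = invoice 84358.17 + 10563.52 + duty 10071.02 = 104992.71
Difference = |114542.54 − 104992.71| = 9549.83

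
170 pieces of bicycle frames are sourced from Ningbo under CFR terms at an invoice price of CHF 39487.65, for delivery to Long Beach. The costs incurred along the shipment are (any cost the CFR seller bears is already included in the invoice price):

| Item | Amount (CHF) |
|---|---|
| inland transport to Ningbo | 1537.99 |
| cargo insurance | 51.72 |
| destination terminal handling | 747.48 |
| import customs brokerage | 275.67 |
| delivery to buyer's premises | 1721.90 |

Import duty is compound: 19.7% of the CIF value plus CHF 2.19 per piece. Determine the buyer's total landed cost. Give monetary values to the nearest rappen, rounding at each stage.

Total landed cost: CHF 50445.98

CFR: the seller pays costs through ocean freight to the destination port, but not insurance.
Already in the invoice (seller's account under CFR): inland to port — exclude.
CIF value = CFR price + insurance = 39487.65 + 51.72 = 39539.37
Ad valorem component: 39539.37 × 19.7% = 7789.26
Specific component: 170 × 2.19 = 372.30
Import duty = 7789.26 + 372.30 = 8161.56
Buyer bears: insurance 51.72 + destination terminal 747.48 + brokerage 275.67 + delivery 1721.90 + duty 8161.56 = 10958.33
Landed cost = invoice 39487.65 + 10958.33 = 50445.98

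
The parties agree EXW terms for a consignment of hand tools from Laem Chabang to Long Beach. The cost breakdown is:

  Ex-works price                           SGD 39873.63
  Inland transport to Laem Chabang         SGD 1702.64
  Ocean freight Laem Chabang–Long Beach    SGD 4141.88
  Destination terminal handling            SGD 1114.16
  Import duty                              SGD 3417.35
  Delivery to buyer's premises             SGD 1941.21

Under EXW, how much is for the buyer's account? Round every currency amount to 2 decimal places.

Buyer's account: SGD 12317.24

EXW: the seller makes goods available at their premises; the buyer bears all onward costs.
Seller's account: goods 39873.63 = 39873.63
Buyer's account: inland to port 1702.64 + freight 4141.88 + destination terminal 1114.16 + duty 3417.35 + delivery 1941.21 = 12317.24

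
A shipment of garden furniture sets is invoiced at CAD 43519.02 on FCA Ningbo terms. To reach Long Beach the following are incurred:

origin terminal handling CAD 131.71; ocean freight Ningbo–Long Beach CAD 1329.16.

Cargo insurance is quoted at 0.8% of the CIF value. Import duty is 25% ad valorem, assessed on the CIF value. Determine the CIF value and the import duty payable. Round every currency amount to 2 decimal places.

CIF value: CAD 45342.63; import duty: CAD 11335.66

Let C be the CIF value. C = FCA price + pre-shipment costs + freight + 0.8% × C
C − 0.8% × C = 43519.02 + 131.71 + 1329.16
0.992 × C = 44979.89
C = 44979.89 / 0.992 = 45342.63
Insurance premium = 0.8% × 45342.63 = 362.74
Import duty = 45342.63 × 25% = 11335.66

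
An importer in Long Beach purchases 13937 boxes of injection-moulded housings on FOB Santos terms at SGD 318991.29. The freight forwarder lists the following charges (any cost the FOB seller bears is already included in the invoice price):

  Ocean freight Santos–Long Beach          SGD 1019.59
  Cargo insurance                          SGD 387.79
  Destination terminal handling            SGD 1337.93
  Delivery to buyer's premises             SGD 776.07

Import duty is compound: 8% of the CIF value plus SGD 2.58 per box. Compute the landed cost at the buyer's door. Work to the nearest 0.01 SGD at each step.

FOB: the seller bears costs until goods are on board at the origin port; the buyer bears freight, insurance and all costs thereafter.
CIF value = FOB price + freight + insurance = 318991.29 + 1019.59 + 387.79 = 320398.67
Ad valorem component: 320398.67 × 8% = 25631.89
Specific component: 13937 × 2.58 = 35957.46
Import duty = 25631.89 + 35957.46 = 61589.35
Buyer bears: freight 1019.59 + insurance 387.79 + destination terminal 1337.93 + delivery 776.07 + duty 61589.35 = 65110.73
Landed cost = invoice 318991.29 + 65110.73 = 384102.02

Total landed cost: SGD 384102.02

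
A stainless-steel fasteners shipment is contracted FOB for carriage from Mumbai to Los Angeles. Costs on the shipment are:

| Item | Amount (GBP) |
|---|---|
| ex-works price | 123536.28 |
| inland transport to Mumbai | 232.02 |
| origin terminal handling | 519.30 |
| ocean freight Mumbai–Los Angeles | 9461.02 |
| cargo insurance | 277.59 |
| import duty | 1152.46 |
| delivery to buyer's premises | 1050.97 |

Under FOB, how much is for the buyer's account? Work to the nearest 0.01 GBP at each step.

FOB: the seller bears costs until goods are on board at the origin port; the buyer bears freight, insurance and all costs thereafter.
Seller's account: goods 123536.28 + inland to port 232.02 + origin terminal 519.30 = 124287.60
Buyer's account: freight 9461.02 + insurance 277.59 + duty 1152.46 + delivery 1050.97 = 11942.04

Buyer's account: GBP 11942.04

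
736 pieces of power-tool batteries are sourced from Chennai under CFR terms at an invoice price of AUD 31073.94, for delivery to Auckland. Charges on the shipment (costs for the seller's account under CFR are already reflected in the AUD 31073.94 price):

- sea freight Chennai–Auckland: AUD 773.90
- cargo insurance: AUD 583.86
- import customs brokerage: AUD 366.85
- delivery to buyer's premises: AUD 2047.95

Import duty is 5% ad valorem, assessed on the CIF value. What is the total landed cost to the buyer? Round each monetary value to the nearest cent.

CFR: the seller pays costs through ocean freight to the destination port, but not insurance.
Already in the invoice (seller's account under CFR): freight — exclude.
CIF value = CFR price + insurance = 31073.94 + 583.86 = 31657.80
Import duty = 31657.80 × 5% = 1582.89
Buyer bears: insurance 583.86 + brokerage 366.85 + delivery 2047.95 + duty 1582.89 = 4581.55
Landed cost = invoice 31073.94 + 4581.55 = 35655.49

Total landed cost: AUD 35655.49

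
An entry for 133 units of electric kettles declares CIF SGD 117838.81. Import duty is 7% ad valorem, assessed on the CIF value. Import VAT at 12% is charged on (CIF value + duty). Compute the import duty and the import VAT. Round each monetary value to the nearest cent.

Import duty = 117838.81 × 7% = 8248.72
VAT base = CIF + duty = 117838.81 + 8248.72 = 126087.53
Import VAT = 126087.53 × 12% = 15130.50

Import duty: SGD 8248.72; import VAT: SGD 15130.50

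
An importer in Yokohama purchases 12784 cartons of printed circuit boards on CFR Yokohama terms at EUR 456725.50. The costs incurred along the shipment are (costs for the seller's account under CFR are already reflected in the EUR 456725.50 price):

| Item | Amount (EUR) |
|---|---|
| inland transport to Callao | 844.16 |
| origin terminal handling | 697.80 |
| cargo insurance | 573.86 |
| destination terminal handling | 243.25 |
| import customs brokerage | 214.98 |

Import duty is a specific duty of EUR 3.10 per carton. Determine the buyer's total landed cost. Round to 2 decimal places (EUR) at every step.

Total landed cost: EUR 497387.99

CFR: the seller pays costs through ocean freight to the destination port, but not insurance.
Already in the invoice (seller's account under CFR): inland to port, origin terminal — exclude.
CIF value = CFR price + insurance = 456725.50 + 573.86 = 457299.36
Import duty = 12784 × 3.10 = 39630.40
Buyer bears: insurance 573.86 + destination terminal 243.25 + brokerage 214.98 + duty 39630.40 = 40662.49
Landed cost = invoice 456725.50 + 40662.49 = 497387.99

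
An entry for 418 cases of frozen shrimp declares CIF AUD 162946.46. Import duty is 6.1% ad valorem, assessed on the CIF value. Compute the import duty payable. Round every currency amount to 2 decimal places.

Import duty: AUD 9939.73

Import duty = 162946.46 × 6.1% = 9939.73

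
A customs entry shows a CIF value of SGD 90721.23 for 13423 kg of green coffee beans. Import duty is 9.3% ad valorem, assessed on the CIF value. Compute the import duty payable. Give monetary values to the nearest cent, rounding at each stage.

Import duty = 90721.23 × 9.3% = 8437.07

Import duty: SGD 8437.07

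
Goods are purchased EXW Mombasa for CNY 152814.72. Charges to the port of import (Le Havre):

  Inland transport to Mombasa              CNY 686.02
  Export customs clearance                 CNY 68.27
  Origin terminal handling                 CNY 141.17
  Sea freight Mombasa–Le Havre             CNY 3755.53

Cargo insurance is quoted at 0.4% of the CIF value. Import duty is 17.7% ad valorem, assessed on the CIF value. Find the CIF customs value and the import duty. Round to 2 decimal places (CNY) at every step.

CIF value: CNY 158098.10; import duty: CNY 27983.36

Let C be the CIF value. C = EXW price + pre-shipment costs + freight + 0.4% × C
C − 0.4% × C = 152814.72 + 686.02 + 68.27 + 141.17 + 3755.53
0.996 × C = 157465.71
C = 157465.71 / 0.996 = 158098.10
Insurance premium = 0.4% × 158098.10 = 632.39
Import duty = 158098.10 × 17.7% = 27983.36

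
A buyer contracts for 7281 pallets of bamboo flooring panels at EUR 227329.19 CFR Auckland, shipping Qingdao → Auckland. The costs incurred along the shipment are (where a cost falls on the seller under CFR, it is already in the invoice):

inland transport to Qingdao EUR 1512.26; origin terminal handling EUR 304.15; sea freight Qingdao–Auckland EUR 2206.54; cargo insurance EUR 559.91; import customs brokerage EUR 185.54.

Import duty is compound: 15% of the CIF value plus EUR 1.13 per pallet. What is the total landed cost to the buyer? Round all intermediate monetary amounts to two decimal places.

CFR: the seller pays costs through ocean freight to the destination port, but not insurance.
Already in the invoice (seller's account under CFR): inland to port, origin terminal, freight — exclude.
CIF value = CFR price + insurance = 227329.19 + 559.91 = 227889.10
Ad valorem component: 227889.10 × 15% = 34183.37
Specific component: 7281 × 1.13 = 8227.53
Import duty = 34183.37 + 8227.53 = 42410.90
Buyer bears: insurance 559.91 + brokerage 185.54 + duty 42410.90 = 43156.35
Landed cost = invoice 227329.19 + 43156.35 = 270485.54

Total landed cost: EUR 270485.54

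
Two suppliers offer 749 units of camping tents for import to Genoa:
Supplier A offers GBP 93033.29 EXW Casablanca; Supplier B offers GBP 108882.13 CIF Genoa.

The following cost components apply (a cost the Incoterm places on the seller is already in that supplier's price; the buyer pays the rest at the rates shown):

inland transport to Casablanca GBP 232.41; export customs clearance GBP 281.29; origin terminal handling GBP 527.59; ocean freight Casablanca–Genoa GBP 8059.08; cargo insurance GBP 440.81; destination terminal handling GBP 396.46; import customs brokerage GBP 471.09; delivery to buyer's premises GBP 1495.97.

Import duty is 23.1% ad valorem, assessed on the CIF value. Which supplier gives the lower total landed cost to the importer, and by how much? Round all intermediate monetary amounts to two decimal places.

Supplier A is cheaper by GBP 7764.73

Supplier A (EXW):
CIF value = EXW price + inland to port + export clearance + origin terminal + freight + insurance = 93033.29 + 232.41 + 281.29 + 527.59 + 8059.08 + 440.81 = 102574.47
Import duty = 102574.47 × 23.1% = 23694.70
Buyer bears (A): 232.41 + 281.29 + 527.59 + 8059.08 + 440.81 + 396.46 + 471.09 + 1495.97 = 11904.70
Landed cost (A) = invoice 93033.29 + 11904.70 + duty 23694.70 = 128632.69
Supplier B (CIF):
The CIF price already equals the CIF value: 108882.13
Import duty = 108882.13 × 23.1% = 25151.77
Buyer bears (B): 396.46 + 471.09 + 1495.97 = 2363.52
Landed cost (B) = invoice 108882.13 + 2363.52 + duty 25151.77 = 136397.42
Difference = |128632.69 − 136397.42| = 7764.73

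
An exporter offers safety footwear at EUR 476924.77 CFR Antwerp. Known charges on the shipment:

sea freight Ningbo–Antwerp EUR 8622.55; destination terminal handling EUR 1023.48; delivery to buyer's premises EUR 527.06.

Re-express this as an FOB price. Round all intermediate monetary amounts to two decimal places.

Not relevant to the conversion: destination terminal, delivery — on the buyer under both terms; not part of either seller's price.
From CFR to FOB, the seller no longer bears: freight.
FOB price = 476924.77 − 8622.55 = 468302.22

FOB price: EUR 468302.22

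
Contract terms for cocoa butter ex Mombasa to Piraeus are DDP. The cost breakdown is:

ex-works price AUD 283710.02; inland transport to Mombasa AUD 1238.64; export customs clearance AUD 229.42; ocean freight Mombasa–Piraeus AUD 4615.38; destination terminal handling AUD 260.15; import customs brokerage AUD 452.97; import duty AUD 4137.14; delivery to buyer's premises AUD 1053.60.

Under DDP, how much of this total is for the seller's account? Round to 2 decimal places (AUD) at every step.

Seller's account: AUD 295697.32

DDP: the seller bears all costs including import duty.
Seller's account: goods 283710.02 + inland to port 1238.64 + export clearance 229.42 + freight 4615.38 + destination terminal 260.15 + brokerage 452.97 + duty 4137.14 + delivery 1053.60 = 295697.32
Buyer's account: 0.00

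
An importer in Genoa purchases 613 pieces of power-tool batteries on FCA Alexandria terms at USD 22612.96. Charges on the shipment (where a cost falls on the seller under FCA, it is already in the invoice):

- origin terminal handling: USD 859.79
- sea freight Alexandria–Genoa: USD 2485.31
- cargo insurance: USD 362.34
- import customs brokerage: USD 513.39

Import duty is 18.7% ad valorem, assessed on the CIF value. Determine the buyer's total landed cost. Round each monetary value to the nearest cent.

Total landed cost: USD 31755.70

FCA: the seller delivers export-cleared goods to the carrier; the buyer bears costs from that point.
CIF value = FCA price + origin terminal + freight + insurance = 22612.96 + 859.79 + 2485.31 + 362.34 = 26320.40
Import duty = 26320.40 × 18.7% = 4921.91
Buyer bears: origin terminal 859.79 + freight 2485.31 + insurance 362.34 + brokerage 513.39 + duty 4921.91 = 9142.74
Landed cost = invoice 22612.96 + 9142.74 = 31755.70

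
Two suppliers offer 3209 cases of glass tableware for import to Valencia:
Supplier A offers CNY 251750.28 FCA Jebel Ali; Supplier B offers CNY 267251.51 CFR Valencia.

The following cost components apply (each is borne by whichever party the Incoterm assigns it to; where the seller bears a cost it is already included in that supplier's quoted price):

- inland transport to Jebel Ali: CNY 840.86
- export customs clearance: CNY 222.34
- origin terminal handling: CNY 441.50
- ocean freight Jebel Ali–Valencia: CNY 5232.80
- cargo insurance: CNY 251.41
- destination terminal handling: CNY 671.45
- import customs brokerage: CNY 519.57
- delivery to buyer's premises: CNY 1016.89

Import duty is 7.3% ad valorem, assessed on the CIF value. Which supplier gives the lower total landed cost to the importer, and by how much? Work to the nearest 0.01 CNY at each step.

Supplier A (FCA):
CIF value = FCA price + origin terminal + freight + insurance = 251750.28 + 441.50 + 5232.80 + 251.41 = 257675.99
Import duty = 257675.99 × 7.3% = 18810.35
Buyer bears (A): 441.50 + 5232.80 + 251.41 + 671.45 + 519.57 + 1016.89 = 8133.62
Landed cost (A) = invoice 251750.28 + 8133.62 + duty 18810.35 = 278694.25
Supplier B (CFR):
CIF value = CFR price + insurance = 267251.51 + 251.41 = 267502.92
Import duty = 267502.92 × 7.3% = 19527.71
Buyer bears (B): 251.41 + 671.45 + 519.57 + 1016.89 = 2459.32
Landed cost (B) = invoice 267251.51 + 2459.32 + duty 19527.71 = 289238.54
Difference = |278694.25 − 289238.54| = 10544.29

Supplier A is cheaper by CNY 10544.29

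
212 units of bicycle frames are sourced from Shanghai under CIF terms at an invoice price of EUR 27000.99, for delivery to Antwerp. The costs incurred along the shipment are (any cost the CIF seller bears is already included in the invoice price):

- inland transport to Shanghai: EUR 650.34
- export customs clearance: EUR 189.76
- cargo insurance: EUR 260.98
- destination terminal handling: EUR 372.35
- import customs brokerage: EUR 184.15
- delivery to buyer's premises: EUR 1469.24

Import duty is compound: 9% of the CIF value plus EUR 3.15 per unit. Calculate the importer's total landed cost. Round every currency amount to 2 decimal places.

Total landed cost: EUR 32124.62

CIF: the seller pays costs through ocean freight and marine insurance to the destination port.
Already in the invoice (seller's account under CIF): inland to port, export clearance, insurance — exclude.
The CIF price already equals the CIF value: 27000.99
Ad valorem component: 27000.99 × 9% = 2430.09
Specific component: 212 × 3.15 = 667.80
Import duty = 2430.09 + 667.80 = 3097.89
Buyer bears: destination terminal 372.35 + brokerage 184.15 + delivery 1469.24 + duty 3097.89 = 5123.63
Landed cost = invoice 27000.99 + 5123.63 = 32124.62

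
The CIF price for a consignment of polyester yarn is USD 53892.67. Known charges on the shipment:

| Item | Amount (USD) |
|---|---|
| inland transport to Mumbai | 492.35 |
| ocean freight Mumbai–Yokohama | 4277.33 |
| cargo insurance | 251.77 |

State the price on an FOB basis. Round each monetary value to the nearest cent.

FOB price: USD 49363.57

Not relevant to the conversion: inland to port — on the seller under both CIF and FOB; already in the CIF price and stays in the FOB price.
From CIF to FOB, the seller no longer bears: freight, insurance.
FOB price = 53892.67 − 4277.33 − 251.77 = 49363.57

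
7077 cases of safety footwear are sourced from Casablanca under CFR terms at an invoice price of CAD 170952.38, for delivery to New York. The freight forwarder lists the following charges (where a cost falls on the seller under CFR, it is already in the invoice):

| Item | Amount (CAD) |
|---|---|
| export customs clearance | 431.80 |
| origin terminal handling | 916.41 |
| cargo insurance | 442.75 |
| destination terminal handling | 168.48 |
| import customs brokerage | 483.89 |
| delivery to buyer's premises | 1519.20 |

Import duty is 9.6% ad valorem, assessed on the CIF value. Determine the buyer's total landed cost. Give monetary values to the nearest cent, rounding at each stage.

CFR: the seller pays costs through ocean freight to the destination port, but not insurance.
Already in the invoice (seller's account under CFR): export clearance, origin terminal — exclude.
CIF value = CFR price + insurance = 170952.38 + 442.75 = 171395.13
Import duty = 171395.13 × 9.6% = 16453.93
Buyer bears: insurance 442.75 + destination terminal 168.48 + brokerage 483.89 + delivery 1519.20 + duty 16453.93 = 19068.25
Landed cost = invoice 170952.38 + 19068.25 = 190020.63

Total landed cost: CAD 190020.63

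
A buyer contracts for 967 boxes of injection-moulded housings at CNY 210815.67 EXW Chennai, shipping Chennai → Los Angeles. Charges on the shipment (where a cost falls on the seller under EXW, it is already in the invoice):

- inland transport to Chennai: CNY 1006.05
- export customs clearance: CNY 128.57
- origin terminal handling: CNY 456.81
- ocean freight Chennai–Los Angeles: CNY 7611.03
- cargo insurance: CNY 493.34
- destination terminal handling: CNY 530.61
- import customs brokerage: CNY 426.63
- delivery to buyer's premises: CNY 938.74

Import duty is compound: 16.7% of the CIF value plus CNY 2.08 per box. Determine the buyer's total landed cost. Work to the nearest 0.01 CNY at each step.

Total landed cost: CNY 261244.23

EXW: the seller makes goods available at their premises; the buyer bears all onward costs.
CIF value = EXW price + inland to port + export clearance + origin terminal + freight + insurance = 210815.67 + 1006.05 + 128.57 + 456.81 + 7611.03 + 493.34 = 220511.47
Ad valorem component: 220511.47 × 16.7% = 36825.42
Specific component: 967 × 2.08 = 2011.36
Import duty = 36825.42 + 2011.36 = 38836.78
Buyer bears: inland to port 1006.05 + export clearance 128.57 + origin terminal 456.81 + freight 7611.03 + insurance 493.34 + destination terminal 530.61 + brokerage 426.63 + delivery 938.74 + duty 38836.78 = 50428.56
Landed cost = invoice 210815.67 + 50428.56 = 261244.23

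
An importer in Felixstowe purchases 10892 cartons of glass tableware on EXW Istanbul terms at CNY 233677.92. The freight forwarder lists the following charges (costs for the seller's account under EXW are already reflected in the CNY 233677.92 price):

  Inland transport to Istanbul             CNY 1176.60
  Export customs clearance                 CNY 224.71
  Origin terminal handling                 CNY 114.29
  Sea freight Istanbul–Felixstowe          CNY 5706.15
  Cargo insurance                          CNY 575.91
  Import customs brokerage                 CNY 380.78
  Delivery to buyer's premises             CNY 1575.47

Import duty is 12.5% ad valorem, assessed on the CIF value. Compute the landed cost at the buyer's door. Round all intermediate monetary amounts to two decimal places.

Total landed cost: CNY 273616.28

EXW: the seller makes goods available at their premises; the buyer bears all onward costs.
CIF value = EXW price + inland to port + export clearance + origin terminal + freight + insurance = 233677.92 + 1176.60 + 224.71 + 114.29 + 5706.15 + 575.91 = 241475.58
Import duty = 241475.58 × 12.5% = 30184.45
Buyer bears: inland to port 1176.60 + export clearance 224.71 + origin terminal 114.29 + freight 5706.15 + insurance 575.91 + brokerage 380.78 + delivery 1575.47 + duty 30184.45 = 39938.36
Landed cost = invoice 233677.92 + 39938.36 = 273616.28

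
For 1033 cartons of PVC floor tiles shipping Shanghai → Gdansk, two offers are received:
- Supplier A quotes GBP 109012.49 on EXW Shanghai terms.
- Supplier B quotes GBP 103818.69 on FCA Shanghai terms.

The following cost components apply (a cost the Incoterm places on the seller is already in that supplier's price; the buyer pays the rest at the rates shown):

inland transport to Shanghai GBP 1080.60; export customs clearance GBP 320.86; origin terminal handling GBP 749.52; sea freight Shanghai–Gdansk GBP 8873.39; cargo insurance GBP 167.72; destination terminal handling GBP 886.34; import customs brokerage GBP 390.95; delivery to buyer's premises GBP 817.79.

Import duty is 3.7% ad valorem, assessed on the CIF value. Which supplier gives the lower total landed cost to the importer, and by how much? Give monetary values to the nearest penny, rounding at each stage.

Supplier A (EXW):
CIF value = EXW price + inland to port + export clearance + origin terminal + freight + insurance = 109012.49 + 1080.60 + 320.86 + 749.52 + 8873.39 + 167.72 = 120204.58
Import duty = 120204.58 × 3.7% = 4447.57
Buyer bears (A): 1080.60 + 320.86 + 749.52 + 8873.39 + 167.72 + 886.34 + 390.95 + 817.79 = 13287.17
Landed cost (A) = invoice 109012.49 + 13287.17 + duty 4447.57 = 126747.23
Supplier B (FCA):
CIF value = FCA price + origin terminal + freight + insurance = 103818.69 + 749.52 + 8873.39 + 167.72 = 113609.32
Import duty = 113609.32 × 3.7% = 4203.54
Buyer bears (B): 749.52 + 8873.39 + 167.72 + 886.34 + 390.95 + 817.79 = 11885.71
Landed cost (B) = invoice 103818.69 + 11885.71 + duty 4203.54 = 119907.94
Difference = |126747.23 − 119907.94| = 6839.29

Supplier B is cheaper by GBP 6839.29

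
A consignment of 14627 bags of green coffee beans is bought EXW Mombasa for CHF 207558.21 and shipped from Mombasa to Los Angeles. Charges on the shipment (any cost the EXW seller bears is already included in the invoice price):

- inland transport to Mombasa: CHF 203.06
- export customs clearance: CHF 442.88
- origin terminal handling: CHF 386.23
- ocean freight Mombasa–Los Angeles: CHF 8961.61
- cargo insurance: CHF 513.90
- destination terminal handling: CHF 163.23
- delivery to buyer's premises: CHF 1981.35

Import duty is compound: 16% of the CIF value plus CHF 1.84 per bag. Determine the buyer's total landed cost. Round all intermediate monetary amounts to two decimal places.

EXW: the seller makes goods available at their premises; the buyer bears all onward costs.
CIF value = EXW price + inland to port + export clearance + origin terminal + freight + insurance = 207558.21 + 203.06 + 442.88 + 386.23 + 8961.61 + 513.90 = 218065.89
Ad valorem component: 218065.89 × 16% = 34890.54
Specific component: 14627 × 1.84 = 26913.68
Import duty = 34890.54 + 26913.68 = 61804.22
Buyer bears: inland to port 203.06 + export clearance 442.88 + origin terminal 386.23 + freight 8961.61 + insurance 513.90 + destination terminal 163.23 + delivery 1981.35 + duty 61804.22 = 74456.48
Landed cost = invoice 207558.21 + 74456.48 = 282014.69

Total landed cost: CHF 282014.69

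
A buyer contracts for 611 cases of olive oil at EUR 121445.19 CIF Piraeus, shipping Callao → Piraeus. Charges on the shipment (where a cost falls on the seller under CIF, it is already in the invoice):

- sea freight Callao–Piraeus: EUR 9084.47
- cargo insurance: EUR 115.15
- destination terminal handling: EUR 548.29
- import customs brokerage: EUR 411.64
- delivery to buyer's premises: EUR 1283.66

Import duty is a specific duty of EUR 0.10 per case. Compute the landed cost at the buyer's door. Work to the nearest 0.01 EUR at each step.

Total landed cost: EUR 123749.88

CIF: the seller pays costs through ocean freight and marine insurance to the destination port.
Already in the invoice (seller's account under CIF): freight, insurance — exclude.
The CIF price already equals the CIF value: 121445.19
Import duty = 611 × 0.10 = 61.10
Buyer bears: destination terminal 548.29 + brokerage 411.64 + delivery 1283.66 + duty 61.10 = 2304.69
Landed cost = invoice 121445.19 + 2304.69 = 123749.88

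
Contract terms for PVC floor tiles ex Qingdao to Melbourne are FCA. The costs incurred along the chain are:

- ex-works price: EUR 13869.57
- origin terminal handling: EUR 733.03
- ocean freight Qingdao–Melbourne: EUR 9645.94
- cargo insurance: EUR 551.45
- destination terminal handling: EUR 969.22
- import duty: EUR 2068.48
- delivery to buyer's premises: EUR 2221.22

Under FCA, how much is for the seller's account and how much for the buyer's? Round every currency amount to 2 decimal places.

Seller: EUR 13869.57; buyer: EUR 16189.34

FCA: the seller delivers export-cleared goods to the carrier; the buyer bears costs from that point.
Seller's account: goods 13869.57 = 13869.57
Buyer's account: origin terminal 733.03 + freight 9645.94 + insurance 551.45 + destination terminal 969.22 + duty 2068.48 + delivery 2221.22 = 16189.34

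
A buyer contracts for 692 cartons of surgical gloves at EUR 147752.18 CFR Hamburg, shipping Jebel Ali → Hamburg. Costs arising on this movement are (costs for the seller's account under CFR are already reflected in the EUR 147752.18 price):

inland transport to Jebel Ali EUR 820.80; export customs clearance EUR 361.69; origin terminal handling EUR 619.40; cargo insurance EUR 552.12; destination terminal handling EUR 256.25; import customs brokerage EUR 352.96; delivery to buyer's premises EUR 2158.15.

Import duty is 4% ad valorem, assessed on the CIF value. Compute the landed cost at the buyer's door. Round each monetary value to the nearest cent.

CFR: the seller pays costs through ocean freight to the destination port, but not insurance.
Already in the invoice (seller's account under CFR): inland to port, export clearance, origin terminal — exclude.
CIF value = CFR price + insurance = 147752.18 + 552.12 = 148304.30
Import duty = 148304.30 × 4% = 5932.17
Buyer bears: insurance 552.12 + destination terminal 256.25 + brokerage 352.96 + delivery 2158.15 + duty 5932.17 = 9251.65
Landed cost = invoice 147752.18 + 9251.65 = 157003.83

Total landed cost: EUR 157003.83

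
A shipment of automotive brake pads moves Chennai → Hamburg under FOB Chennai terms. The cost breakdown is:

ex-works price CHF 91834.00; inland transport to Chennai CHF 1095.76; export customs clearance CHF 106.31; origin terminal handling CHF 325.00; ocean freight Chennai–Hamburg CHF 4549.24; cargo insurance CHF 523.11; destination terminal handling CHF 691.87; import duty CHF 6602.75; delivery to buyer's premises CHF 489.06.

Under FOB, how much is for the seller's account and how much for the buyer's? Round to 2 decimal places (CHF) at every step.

FOB: the seller bears costs until goods are on board at the origin port; the buyer bears freight, insurance and all costs thereafter.
Seller's account: goods 91834.00 + inland to port 1095.76 + export clearance 106.31 + origin terminal 325.00 = 93361.07
Buyer's account: freight 4549.24 + insurance 523.11 + destination terminal 691.87 + duty 6602.75 + delivery 489.06 = 12856.03

Seller: CHF 93361.07; buyer: CHF 12856.03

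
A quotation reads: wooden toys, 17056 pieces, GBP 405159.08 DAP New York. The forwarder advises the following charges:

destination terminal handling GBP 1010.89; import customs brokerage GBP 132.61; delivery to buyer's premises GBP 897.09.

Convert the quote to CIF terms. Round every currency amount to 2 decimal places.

Not relevant to the conversion: brokerage — on the buyer under both terms; not part of either seller's price.
From DAP to CIF, the seller no longer bears: destination terminal, delivery.
CIF price = 405159.08 − 1010.89 − 897.09 = 403251.10

CIF price: GBP 403251.10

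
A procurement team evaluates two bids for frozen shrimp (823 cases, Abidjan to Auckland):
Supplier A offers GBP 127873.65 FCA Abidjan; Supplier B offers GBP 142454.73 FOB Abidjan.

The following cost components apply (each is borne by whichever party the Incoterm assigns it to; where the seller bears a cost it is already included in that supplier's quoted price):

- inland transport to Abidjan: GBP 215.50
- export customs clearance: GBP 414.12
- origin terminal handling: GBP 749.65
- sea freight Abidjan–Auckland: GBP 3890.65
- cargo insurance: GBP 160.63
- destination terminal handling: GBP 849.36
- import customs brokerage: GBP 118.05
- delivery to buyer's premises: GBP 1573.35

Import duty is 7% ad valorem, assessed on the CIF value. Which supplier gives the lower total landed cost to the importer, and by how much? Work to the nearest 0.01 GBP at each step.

Supplier A (FCA):
CIF value = FCA price + origin terminal + freight + insurance = 127873.65 + 749.65 + 3890.65 + 160.63 = 132674.58
Import duty = 132674.58 × 7% = 9287.22
Buyer bears (A): 749.65 + 3890.65 + 160.63 + 849.36 + 118.05 + 1573.35 = 7341.69
Landed cost (A) = invoice 127873.65 + 7341.69 + duty 9287.22 = 144502.56
Supplier B (FOB):
CIF value = FOB price + freight + insurance = 142454.73 + 3890.65 + 160.63 = 146506.01
Import duty = 146506.01 × 7% = 10255.42
Buyer bears (B): 3890.65 + 160.63 + 849.36 + 118.05 + 1573.35 = 6592.04
Landed cost (B) = invoice 142454.73 + 6592.04 + duty 10255.42 = 159302.19
Difference = |144502.56 − 159302.19| = 14799.63

Supplier A is cheaper by GBP 14799.63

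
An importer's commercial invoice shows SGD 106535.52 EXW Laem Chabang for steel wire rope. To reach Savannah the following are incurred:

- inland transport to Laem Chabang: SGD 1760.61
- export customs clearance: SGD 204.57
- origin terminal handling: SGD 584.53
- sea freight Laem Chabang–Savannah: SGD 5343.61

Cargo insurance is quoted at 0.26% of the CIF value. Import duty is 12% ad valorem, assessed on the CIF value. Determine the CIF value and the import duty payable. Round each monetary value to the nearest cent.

CIF value: SGD 114727.13; import duty: SGD 13767.26

Let C be the CIF value. C = EXW price + pre-shipment costs + freight + 0.26% × C
C − 0.26% × C = 106535.52 + 1760.61 + 204.57 + 584.53 + 5343.61
0.9974 × C = 114428.84
C = 114428.84 / 0.9974 = 114727.13
Insurance premium = 0.26% × 114727.13 = 298.29
Import duty = 114727.13 × 12% = 13767.26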